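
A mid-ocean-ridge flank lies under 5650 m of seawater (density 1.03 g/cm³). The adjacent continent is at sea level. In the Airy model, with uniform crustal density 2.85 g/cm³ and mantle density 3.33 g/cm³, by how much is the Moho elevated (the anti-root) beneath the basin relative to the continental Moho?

21400 m

Equating mass per unit area of the two columns: replacing crust with seawater at the top is compensated by replacing crust with mantle at the base: d (ρ_c − ρ_w) = a (ρ_m − ρ_c).
a = d (ρ_c − ρ_w)/(ρ_m − ρ_c) = 5650 m × 1.82/0.48 = 21400 m.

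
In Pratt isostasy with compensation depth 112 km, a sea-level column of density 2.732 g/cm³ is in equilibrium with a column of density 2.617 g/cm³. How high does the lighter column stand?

4.92 km

ρ_ref D = ρ (D + h) → h = D (ρ_ref − ρ)/ρ.
h = 112 km × (2.732 − 2.617)/2.617 = 4.92 km.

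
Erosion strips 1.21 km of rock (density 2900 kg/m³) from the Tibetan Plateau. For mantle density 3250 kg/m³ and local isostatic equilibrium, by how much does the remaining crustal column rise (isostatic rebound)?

1.08 km

Unloading: uplift u = e ρ_c/ρ_m = 1.21 km × 2900/3250 = 1.08 km.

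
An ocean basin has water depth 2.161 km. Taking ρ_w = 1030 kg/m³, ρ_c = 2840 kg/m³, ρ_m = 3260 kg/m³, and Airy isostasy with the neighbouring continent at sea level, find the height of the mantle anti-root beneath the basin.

Balancing pressure at the compensation depth: replacing crust with seawater at the top is compensated by replacing crust with mantle at the base: d (ρ_c − ρ_w) = a (ρ_m − ρ_c).
a = d (ρ_c − ρ_w)/(ρ_m − ρ_c) = 2.161 km × 1810/420 = 9.31 km.

9.31 km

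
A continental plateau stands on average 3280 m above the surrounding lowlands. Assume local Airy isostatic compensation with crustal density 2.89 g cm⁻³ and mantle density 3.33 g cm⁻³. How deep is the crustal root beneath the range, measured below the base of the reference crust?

In Airy isostatic equilibrium: the weight of the topography is balanced by the buoyancy of the root, ρ_c h = (ρ_m − ρ_c) r.
r = h · ρ_c / (ρ_m − ρ_c) = 3280 m × 2.89 / (3.33 − 2.89) = 21500 m.

21500 m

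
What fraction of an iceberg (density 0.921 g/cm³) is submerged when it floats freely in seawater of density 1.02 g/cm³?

90.3%

Submerged fraction = ρ_obj/ρ_fluid = 0.921/1.02 = 90.3%.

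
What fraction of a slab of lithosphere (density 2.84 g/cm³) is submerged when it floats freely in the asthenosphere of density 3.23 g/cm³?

87.9%

Submerged fraction = ρ_obj/ρ_fluid = 2.84/3.23 = 87.9%.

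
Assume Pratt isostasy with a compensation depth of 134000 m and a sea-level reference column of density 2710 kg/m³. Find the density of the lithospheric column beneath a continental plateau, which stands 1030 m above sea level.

2690 kg/m³

Pratt balance: ρ_ref D = ρ (D + h).
ρ = ρ_ref D/(D + h) = 2710 × 134000 m/(134000 m + 1030 m) = 2690 kg/m³.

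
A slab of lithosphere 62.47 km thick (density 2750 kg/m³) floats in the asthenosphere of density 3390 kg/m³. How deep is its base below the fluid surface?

Draft d = t ρ_obj/ρ_fluid = 62.47 km × 2750/3390 = 50.7 km.

50.7 km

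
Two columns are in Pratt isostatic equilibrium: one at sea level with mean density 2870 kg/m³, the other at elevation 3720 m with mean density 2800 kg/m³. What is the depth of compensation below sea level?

ρ_ref D = ρ (D + h) → D (ρ_ref − ρ) = ρ h.
D = ρ h/(ρ_ref − ρ) = 2800 × 3720 m/(2870 − 2800) = 149000 m.

149000 m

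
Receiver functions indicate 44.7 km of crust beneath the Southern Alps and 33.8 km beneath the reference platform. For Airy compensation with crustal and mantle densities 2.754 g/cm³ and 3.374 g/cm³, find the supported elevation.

Excess crust Δ = 44.7 km − 33.8 km = 10.9 km, split between elevation h and root r with h + r = Δ.
Airy balance ρ_c h = (ρ_m − ρ_c) r gives r = h ρ_c/(ρ_m − ρ_c), so h (1 + ρ_c/(ρ_m − ρ_c)) = Δ, i.e. h = Δ (ρ_m − ρ_c)/ρ_m.
h = 10.9 km × 0.62/3.374 = 2 km.

2 km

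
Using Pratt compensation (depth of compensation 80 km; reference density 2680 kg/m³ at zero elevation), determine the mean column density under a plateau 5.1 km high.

Pratt balance: ρ_ref D = ρ (D + h).
ρ = ρ_ref D/(D + h) = 2680 × 80 km/(80 km + 5.1 km) = 2520 kg/m³.

2520 kg/m³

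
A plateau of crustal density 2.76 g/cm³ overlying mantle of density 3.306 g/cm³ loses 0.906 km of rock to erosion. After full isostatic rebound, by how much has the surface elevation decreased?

0.15 km

Rebound u = e ρ_c/ρ_m = 0.906 km × 2.76/3.306 = 0.7564 km.
Net surface drop = e − u = 0.906 km − 0.7564 km = e (ρ_m − ρ_c)/ρ_m = 0.15 km.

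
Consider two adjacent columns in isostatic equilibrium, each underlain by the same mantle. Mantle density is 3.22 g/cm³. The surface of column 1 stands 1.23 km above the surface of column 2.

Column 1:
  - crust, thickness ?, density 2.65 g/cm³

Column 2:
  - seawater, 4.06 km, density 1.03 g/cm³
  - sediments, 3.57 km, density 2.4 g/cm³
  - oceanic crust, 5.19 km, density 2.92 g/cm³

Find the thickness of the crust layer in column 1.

30.4 km

Take the compensation level at the base of the deeper column (depth z_c below the surface of column 1) and equate Σ ρ_i t_i down to z_c; mantle fills any gap and the z_c terms cancel.
Column 1: x×2.65 + (z_c − 0 − x)×3.22
Column 2: 1.23×0 + 4.06×1.03 + 3.57×2.4 + 5.19×2.92 + (z_c − 1.23 − 12.82)×3.22
The z_c×3.22 term appears on both sides and cancels. Collect the known terms of each column as K = Σ(ρt)_known − 3.22 × (depth of known layers): K_1 = 0 − 3.22×0 = 0; K_2 = 27.9046 − 3.22×(1.23 + 12.82) = −17.3364.
Balance: K_1 − x×(3.22 − 2.65) = K_2, so x = (K_1 − K_2)/(3.22 − 2.65) = 17.3364/0.57 = 30.4 km.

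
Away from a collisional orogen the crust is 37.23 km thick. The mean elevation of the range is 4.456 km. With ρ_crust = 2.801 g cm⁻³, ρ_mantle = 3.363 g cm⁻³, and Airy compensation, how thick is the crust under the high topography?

Root depth r = h ρ_c / (ρ_m − ρ_c) = 4.456 km × 2.801 / 0.562 = 22.21 km.
Total thickness = T + h + r = 37.23 km + 4.456 km + 22.21 km = 63.9 km.

63.9 km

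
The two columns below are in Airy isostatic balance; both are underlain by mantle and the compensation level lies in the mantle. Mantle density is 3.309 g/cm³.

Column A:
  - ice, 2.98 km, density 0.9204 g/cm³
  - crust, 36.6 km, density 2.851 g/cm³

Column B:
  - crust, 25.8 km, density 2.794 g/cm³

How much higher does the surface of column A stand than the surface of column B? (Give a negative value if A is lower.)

3.2 km

For any compensation level in the mantle, the mantle terms cancel and isostasy reduces to e = (Σt_A − Σt_B) − (Σ(ρt)_A − Σ(ρt)_B) / ρ_m.
Σt_A = 39.58 km; Σt_B = 25.8 km; Σ(ρt)_A = 107.089392; Σ(ρt)_B = 72.0852 (in km·g/cm³).
e = (39.58 − 25.8) − (107.089392 − 72.0852) / 3.309 = 3.2 km.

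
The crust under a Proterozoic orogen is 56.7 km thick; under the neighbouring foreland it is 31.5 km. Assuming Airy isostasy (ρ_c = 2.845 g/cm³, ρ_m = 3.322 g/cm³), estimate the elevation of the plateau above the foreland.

Excess crust Δ = 56.7 km − 31.5 km = 25.2 km, split between elevation h and root r with h + r = Δ.
Airy balance ρ_c h = (ρ_m − ρ_c) r gives r = h ρ_c/(ρ_m − ρ_c), so h (1 + ρ_c/(ρ_m − ρ_c)) = Δ, i.e. h = Δ (ρ_m − ρ_c)/ρ_m.
h = 25.2 km × 0.477/3.322 = 3.62 km.

3.62 km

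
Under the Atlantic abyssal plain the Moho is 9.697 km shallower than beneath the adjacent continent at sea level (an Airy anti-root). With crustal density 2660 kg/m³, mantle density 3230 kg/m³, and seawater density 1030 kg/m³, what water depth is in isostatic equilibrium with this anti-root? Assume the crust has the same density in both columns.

3.39 km

Replacing a thickness d of crust by seawater at the top must be balanced by replacing crust with mantle at the base: d (ρ_c − ρ_w) = a (ρ_m − ρ_c).
d = a (ρ_m − ρ_c)/(ρ_c − ρ_w) = 9.697 km × 570/1630 = 3.39 km.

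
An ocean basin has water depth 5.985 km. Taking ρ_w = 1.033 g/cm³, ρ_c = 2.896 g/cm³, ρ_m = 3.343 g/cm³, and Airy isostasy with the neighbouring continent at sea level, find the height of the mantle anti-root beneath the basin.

For local isostatic compensation: replacing crust with seawater at the top is compensated by replacing crust with mantle at the base: d (ρ_c − ρ_w) = a (ρ_m − ρ_c).
a = d (ρ_c − ρ_w)/(ρ_m − ρ_c) = 5.985 km × 1.863/0.447 = 24.9 km.

24.9 km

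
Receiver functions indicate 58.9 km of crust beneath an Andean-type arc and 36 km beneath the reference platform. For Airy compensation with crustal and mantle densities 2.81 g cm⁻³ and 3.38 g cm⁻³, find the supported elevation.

3.86 km

Excess crust Δ = 58.9 km − 36 km = 22.9 km, split between elevation h and root r with h + r = Δ.
Airy balance ρ_c h = (ρ_m − ρ_c) r gives r = h ρ_c/(ρ_m − ρ_c), so h (1 + ρ_c/(ρ_m − ρ_c)) = Δ, i.e. h = Δ (ρ_m − ρ_c)/ρ_m.
h = 22.9 km × 0.57/3.38 = 3.86 km.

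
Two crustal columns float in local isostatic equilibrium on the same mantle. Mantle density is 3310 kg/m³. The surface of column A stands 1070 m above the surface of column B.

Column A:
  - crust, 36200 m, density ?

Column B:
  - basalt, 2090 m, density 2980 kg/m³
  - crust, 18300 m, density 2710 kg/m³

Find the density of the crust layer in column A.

Take the compensation level at the base of the deeper column (depth z_c below the surface of column A) and equate Σ ρ_i t_i down to z_c; mantle fills any gap and the z_c terms cancel.
Column A: 36200×ρ + (z_c − 36200)×3310
Column B: 1070×0 + 2090×2980 + 18300×2710 + (z_c − 1070 − 20390)×3310
The z_c×3310 term appears on both sides and cancels. Collect the known terms of each column as K = Σ(ρt)_known − 3310 × (depth of known layers): K_A = 0 − 3310×36200 = −119822000; K_B = 55821200 − 3310×(1070 + 20390) = −15211400.
Balance: K_A + 36200×ρ = K_B, so ρ = (K_B − K_A)/36200 = 104611000/36200 = 2890 kg/m³.

2890 kg/m³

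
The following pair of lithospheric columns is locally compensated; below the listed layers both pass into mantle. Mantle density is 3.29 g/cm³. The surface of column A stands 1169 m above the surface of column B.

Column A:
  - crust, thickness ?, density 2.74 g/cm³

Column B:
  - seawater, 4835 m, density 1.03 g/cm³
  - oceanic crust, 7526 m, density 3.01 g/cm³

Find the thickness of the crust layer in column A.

30700 m

Take the compensation level at the base of the deeper column (depth z_c below the surface of column A) and equate Σ ρ_i t_i down to z_c; mantle fills any gap and the z_c terms cancel.
Column A: x×2.74 + (z_c − 0 − x)×3.29
Column B: 1169×0 + 4835×1.03 + 7526×3.01 + (z_c − 1169 − 12361)×3.29
The z_c×3.29 term appears on both sides and cancels. Collect the known terms of each column as K = Σ(ρt)_known − 3.29 × (depth of known layers): K_A = 0 − 3.29×0 = 0; K_B = 27633.31 − 3.29×(1169 + 12361) = −16880.39.
Balance: K_A − x×(3.29 − 2.74) = K_B, so x = (K_A − K_B)/(3.29 − 2.74) = 16880.4/0.55 = 30700 m.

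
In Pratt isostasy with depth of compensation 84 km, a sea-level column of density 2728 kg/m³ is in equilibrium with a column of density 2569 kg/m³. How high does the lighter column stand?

ρ_ref D = ρ (D + h) → h = D (ρ_ref − ρ)/ρ.
h = 84 km × (2728 − 2569)/2569 = 5.2 km.

5.2 km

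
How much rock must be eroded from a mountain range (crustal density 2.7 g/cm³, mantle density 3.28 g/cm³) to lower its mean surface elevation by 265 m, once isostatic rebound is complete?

1500 m

Net drop Δ = e − u = e − e ρ_c/ρ_m = e (ρ_m − ρ_c)/ρ_m.
e = Δ ρ_m/(ρ_m − ρ_c) = 265 m × 3.28/0.58 = 1500 m.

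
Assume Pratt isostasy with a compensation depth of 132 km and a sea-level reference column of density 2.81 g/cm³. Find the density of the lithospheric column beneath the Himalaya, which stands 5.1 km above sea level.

Pratt balance: ρ_ref D = ρ (D + h).
ρ = ρ_ref D/(D + h) = 2.81 × 132 km/(132 km + 5.1 km) = 2.71 g/cm³.

2.71 g/cm³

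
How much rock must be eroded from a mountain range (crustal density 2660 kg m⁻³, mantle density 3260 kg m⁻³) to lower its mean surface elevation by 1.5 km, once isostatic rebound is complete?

Net drop Δ = e − u = e − e ρ_c/ρ_m = e (ρ_m − ρ_c)/ρ_m.
e = Δ ρ_m/(ρ_m − ρ_c) = 1.5 km × 3260/600 = 8.15 km.

8.15 km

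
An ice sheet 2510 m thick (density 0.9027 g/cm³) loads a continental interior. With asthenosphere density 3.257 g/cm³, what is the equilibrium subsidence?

In Airy isostatic equilibrium: the ice load ρ_ice t is balanced by mantle displaced below, ρ_m s.
s = t ρ_ice / ρ_m = 2510 m × 0.9027/3.257 = 696 m.

696 m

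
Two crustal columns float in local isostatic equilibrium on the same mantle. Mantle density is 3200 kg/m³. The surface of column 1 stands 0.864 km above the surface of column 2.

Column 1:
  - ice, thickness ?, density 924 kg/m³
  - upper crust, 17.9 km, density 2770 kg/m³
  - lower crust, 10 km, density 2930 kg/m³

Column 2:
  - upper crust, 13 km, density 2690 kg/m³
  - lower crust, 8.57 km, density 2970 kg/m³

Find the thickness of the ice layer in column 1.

Take the compensation level at the base of the deeper column (depth z_c below the surface of column 1) and equate Σ ρ_i t_i down to z_c; mantle fills any gap and the z_c terms cancel.
Column 1: x×924 + 17.9×2770 + 10×2930 + (z_c − 27.9 − x)×3200
Column 2: 0.864×0 + 13×2690 + 8.57×2970 + (z_c − 0.864 − 21.57)×3200
The z_c×3200 term appears on both sides and cancels. Collect the known terms of each column as K = Σ(ρt)_known − 3200 × (depth of known layers): K_1 = 78883 − 3200×27.9 = −10397; K_2 = 60422.9 − 3200×(0.864 + 21.57) = −11365.9.
Balance: K_1 − x×(3200 − 924) = K_2, so x = (K_1 − K_2)/(3200 − 924) = 968.9/2276 = 0.426 km.

0.426 km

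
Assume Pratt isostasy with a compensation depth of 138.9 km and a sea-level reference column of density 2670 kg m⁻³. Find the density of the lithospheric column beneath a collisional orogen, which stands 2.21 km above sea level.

Pratt balance: ρ_ref D = ρ (D + h).
ρ = ρ_ref D/(D + h) = 2670 × 138.9 km/(138.9 km + 2.21 km) = 2630 kg m⁻³.

2630 kg m⁻³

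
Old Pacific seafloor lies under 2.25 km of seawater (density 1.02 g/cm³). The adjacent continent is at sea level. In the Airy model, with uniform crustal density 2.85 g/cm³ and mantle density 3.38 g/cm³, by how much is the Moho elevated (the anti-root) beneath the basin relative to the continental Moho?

Equating mass per unit area of the two columns: replacing crust with seawater at the top is compensated by replacing crust with mantle at the base: d (ρ_c − ρ_w) = a (ρ_m − ρ_c).
a = d (ρ_c − ρ_w)/(ρ_m − ρ_c) = 2.25 km × 1.83/0.53 = 7.77 km.

7.77 km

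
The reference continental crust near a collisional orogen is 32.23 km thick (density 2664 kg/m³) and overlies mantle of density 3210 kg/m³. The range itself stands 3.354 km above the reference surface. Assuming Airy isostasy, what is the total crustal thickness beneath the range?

51.9 km

Root depth r = h ρ_c / (ρ_m − ρ_c) = 3.354 km × 2664 / 546 = 16.36 km.
Total thickness = T + h + r = 32.23 km + 3.354 km + 16.36 km = 51.9 km.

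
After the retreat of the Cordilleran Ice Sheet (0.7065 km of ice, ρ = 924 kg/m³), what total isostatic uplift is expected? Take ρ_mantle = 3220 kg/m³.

0.203 km

Removing the load lets mantle flow back in; uplift u satisfies ρ_ice t = ρ_m u.
u = t ρ_ice/ρ_m = 0.7065 km × 924/3220 = 0.203 km.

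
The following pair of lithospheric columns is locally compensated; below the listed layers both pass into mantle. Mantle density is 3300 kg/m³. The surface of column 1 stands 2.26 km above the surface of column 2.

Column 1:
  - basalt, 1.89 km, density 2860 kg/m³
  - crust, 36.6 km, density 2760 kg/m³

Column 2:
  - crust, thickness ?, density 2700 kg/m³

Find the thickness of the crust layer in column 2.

21.9 km

Take the compensation level at the base of the deeper column (depth z_c below the surface of column 1) and equate Σ ρ_i t_i down to z_c; mantle fills any gap and the z_c terms cancel.
Column 1: 1.89×2860 + 36.6×2760 + (z_c − 38.49)×3300
Column 2: 2.26×0 + x×2700 + (z_c − 2.26 − 0 − x)×3300
The z_c×3300 term appears on both sides and cancels. Collect the known terms of each column as K = Σ(ρt)_known − 3300 × (depth of known layers): K_1 = 106421.4 − 3300×38.49 = −20595.6; K_2 = 0 − 3300×(2.26 + 0) = −7458.
Balance: K_1 = K_2 − x×(3300 − 2700), so x = (K_2 − K_1)/(3300 − 2700) = 13137.6/600 = 21.9 km.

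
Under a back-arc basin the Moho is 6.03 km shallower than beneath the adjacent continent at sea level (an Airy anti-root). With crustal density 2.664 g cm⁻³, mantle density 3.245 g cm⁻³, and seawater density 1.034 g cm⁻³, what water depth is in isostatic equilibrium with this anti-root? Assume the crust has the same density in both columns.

2.15 km

Replacing a thickness d of crust by seawater at the top must be balanced by replacing crust with mantle at the base: d (ρ_c − ρ_w) = a (ρ_m − ρ_c).
d = a (ρ_m − ρ_c)/(ρ_c − ρ_w) = 6.03 km × 0.581/1.63 = 2.15 km.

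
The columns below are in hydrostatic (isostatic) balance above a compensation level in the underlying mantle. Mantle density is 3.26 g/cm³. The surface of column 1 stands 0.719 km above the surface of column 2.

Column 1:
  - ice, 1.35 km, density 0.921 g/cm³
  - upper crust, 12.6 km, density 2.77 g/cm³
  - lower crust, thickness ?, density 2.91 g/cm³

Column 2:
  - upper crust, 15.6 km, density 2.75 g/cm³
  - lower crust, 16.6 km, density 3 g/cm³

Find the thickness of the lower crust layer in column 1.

15.1 km

Take the compensation level at the base of the deeper column (depth z_c below the surface of column 1) and equate Σ ρ_i t_i down to z_c; mantle fills any gap and the z_c terms cancel.
Column 1: 1.35×0.921 + 12.6×2.77 + x×2.91 + (z_c − 13.95 − x)×3.26
Column 2: 0.719×0 + 15.6×2.75 + 16.6×3 + (z_c − 0.719 − 32.2)×3.26
The z_c×3.26 term appears on both sides and cancels. Collect the known terms of each column as K = Σ(ρt)_known − 3.26 × (depth of known layers): K_1 = 36.14535 − 3.26×13.95 = −9.33165; K_2 = 92.7 − 3.26×(0.719 + 32.2) = −14.61594.
Balance: K_1 − x×(3.26 − 2.91) = K_2, so x = (K_1 − K_2)/(3.26 − 2.91) = 5.28429/0.35 = 15.1 km.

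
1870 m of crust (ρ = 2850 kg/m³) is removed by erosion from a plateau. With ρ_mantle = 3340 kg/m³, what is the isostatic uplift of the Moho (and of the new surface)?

Unloading: uplift u = e ρ_c/ρ_m = 1870 m × 2850/3340 = 1600 m.

1600 m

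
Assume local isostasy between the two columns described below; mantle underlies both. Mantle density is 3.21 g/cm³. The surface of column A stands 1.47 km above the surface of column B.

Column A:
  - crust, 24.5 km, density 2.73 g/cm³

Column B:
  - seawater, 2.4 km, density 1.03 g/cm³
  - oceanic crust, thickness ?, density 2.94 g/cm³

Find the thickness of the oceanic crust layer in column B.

Take the compensation level at the base of the deeper column (depth z_c below the surface of column A) and equate Σ ρ_i t_i down to z_c; mantle fills any gap and the z_c terms cancel.
Column A: 24.5×2.73 + (z_c − 24.5)×3.21
Column B: 1.47×0 + 2.4×1.03 + x×2.94 + (z_c − 1.47 − 2.4 − x)×3.21
The z_c×3.21 term appears on both sides and cancels. Collect the known terms of each column as K = Σ(ρt)_known − 3.21 × (depth of known layers): K_A = 66.885 − 3.21×24.5 = −11.76; K_B = 2.472 − 3.21×(1.47 + 2.4) = −9.9507.
Balance: K_A = K_B − x×(3.21 − 2.94), so x = (K_B − K_A)/(3.21 − 2.94) = 1.8093/0.27 = 6.7 km.

6.7 km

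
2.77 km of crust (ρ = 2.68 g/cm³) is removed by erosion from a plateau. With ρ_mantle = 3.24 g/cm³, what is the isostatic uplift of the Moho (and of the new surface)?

Unloading: uplift u = e ρ_c/ρ_m = 2.77 km × 2.68/3.24 = 2.29 km.

2.29 km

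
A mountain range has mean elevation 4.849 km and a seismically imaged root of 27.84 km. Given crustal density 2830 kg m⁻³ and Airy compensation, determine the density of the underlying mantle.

Airy balance: ρ_c h = (ρ_m − ρ_c) r → ρ_m = ρ_c (1 + h/r).
ρ_m = 2830 × (1 + 4.849 km/27.84 km) = 3320 kg m⁻³.

3320 kg m⁻³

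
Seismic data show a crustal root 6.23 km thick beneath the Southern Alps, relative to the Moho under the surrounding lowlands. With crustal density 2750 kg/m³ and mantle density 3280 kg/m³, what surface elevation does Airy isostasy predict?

1.2 km

Balancing pressure at the compensation depth: ρ_c h = (ρ_m − ρ_c) r.
h = r (ρ_m − ρ_c) / ρ_c = 6.23 km × (3280 − 2750) / 2750 = 1.2 km.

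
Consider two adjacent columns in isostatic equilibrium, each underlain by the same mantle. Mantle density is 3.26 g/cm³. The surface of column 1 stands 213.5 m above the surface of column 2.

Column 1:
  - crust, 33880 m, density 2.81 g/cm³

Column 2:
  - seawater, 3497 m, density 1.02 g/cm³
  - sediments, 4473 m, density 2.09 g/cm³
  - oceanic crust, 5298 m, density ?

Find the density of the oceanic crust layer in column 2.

2.98 g/cm³

Take the compensation level at the base of the deeper column (depth z_c below the surface of column 1) and equate Σ ρ_i t_i down to z_c; mantle fills any gap and the z_c terms cancel.
Column 1: 33880×2.81 + (z_c − 33880)×3.26
Column 2: 213.5×0 + 3497×1.02 + 4473×2.09 + 5298×ρ + (z_c − 213.5 − 13268)×3.26
The z_c×3.26 term appears on both sides and cancels. Collect the known terms of each column as K = Σ(ρt)_known − 3.26 × (depth of known layers): K_1 = 95202.8 − 3.26×33880 = −15246; K_2 = 12915.51 − 3.26×(213.5 + 13268) = −31034.18.
Balance: K_1 = K_2 + 5298×ρ, so ρ = (K_1 − K_2)/5298 = 15788.2/5298 = 2.98 g/cm³.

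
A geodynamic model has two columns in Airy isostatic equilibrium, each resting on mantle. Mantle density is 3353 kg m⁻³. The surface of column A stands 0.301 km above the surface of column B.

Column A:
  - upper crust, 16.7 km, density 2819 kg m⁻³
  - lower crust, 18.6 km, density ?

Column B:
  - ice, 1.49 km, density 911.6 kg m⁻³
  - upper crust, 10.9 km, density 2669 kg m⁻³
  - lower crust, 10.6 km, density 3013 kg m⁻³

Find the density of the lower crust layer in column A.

Take the compensation level at the base of the deeper column (depth z_c below the surface of column A) and equate Σ ρ_i t_i down to z_c; mantle fills any gap and the z_c terms cancel.
Column A: 16.7×2819 + 18.6×ρ + (z_c − 35.3)×3353
Column B: 0.301×0 + 1.49×911.6 + 10.9×2669 + 10.6×3013 + (z_c − 0.301 − 22.99)×3353
The z_c×3353 term appears on both sides and cancels. Collect the known terms of each column as K = Σ(ρt)_known − 3353 × (depth of known layers): K_A = 47077.3 − 3353×35.3 = −71283.6; K_B = 62388.184 − 3353×(0.301 + 22.99) = −15706.539.
Balance: K_A + 18.6×ρ = K_B, so ρ = (K_B − K_A)/18.6 = 55577.1/18.6 = 2990 kg m⁻³.

2990 kg m⁻³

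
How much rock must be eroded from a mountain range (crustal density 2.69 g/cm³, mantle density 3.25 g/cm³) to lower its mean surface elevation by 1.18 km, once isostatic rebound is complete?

6.85 km

Net drop Δ = e − u = e − e ρ_c/ρ_m = e (ρ_m − ρ_c)/ρ_m.
e = Δ ρ_m/(ρ_m − ρ_c) = 1.18 km × 3.25/0.56 = 6.85 km.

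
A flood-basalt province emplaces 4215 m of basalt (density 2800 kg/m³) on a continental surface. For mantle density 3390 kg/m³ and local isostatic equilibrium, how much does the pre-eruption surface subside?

3480 m

Subaerial loading: s = t ρ_load / ρ_m.
s = 4215 m × 2800/3390 = 3480 m.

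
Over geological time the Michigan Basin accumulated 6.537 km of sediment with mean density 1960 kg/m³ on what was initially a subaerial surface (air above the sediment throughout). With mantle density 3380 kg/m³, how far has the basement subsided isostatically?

3.79 km

Subaerial load: s = t ρ_sed / ρ_m = 6.537 km × 1960/3380 = 3.79 km.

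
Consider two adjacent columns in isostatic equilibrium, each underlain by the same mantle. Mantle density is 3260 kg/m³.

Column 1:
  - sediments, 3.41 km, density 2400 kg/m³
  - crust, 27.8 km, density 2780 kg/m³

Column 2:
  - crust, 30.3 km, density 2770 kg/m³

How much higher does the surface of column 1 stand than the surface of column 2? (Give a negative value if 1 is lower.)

For any compensation level in the mantle, the mantle terms cancel and isostasy reduces to e = (Σt_1 − Σt_2) − (Σ(ρt)_1 − Σ(ρt)_2) / ρ_m.
Σt_1 = 31.21 km; Σt_2 = 30.3 km; Σ(ρt)_1 = 85468; Σ(ρt)_2 = 83931 (in km·kg/m³).
e = (31.21 − 30.3) − (85468 − 83931) / 3260 = 0.439 km.

0.439 km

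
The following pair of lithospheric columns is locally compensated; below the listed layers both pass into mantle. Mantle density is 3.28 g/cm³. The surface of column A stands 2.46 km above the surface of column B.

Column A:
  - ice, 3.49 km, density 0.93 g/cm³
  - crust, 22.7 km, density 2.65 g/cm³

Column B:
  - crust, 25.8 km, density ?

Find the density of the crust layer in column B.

Take the compensation level at the base of the deeper column (depth z_c below the surface of column A) and equate Σ ρ_i t_i down to z_c; mantle fills any gap and the z_c terms cancel.
Column A: 3.49×0.93 + 22.7×2.65 + (z_c − 26.19)×3.28
Column B: 2.46×0 + 25.8×ρ + (z_c − 2.46 − 25.8)×3.28
The z_c×3.28 term appears on both sides and cancels. Collect the known terms of each column as K = Σ(ρt)_known − 3.28 × (depth of known layers): K_A = 63.4007 − 3.28×26.19 = −22.5025; K_B = 0 − 3.28×(2.46 + 25.8) = −92.6928.
Balance: K_A = K_B + 25.8×ρ, so ρ = (K_A − K_B)/25.8 = 70.1903/25.8 = 2.72 g/cm³.

2.72 g/cm³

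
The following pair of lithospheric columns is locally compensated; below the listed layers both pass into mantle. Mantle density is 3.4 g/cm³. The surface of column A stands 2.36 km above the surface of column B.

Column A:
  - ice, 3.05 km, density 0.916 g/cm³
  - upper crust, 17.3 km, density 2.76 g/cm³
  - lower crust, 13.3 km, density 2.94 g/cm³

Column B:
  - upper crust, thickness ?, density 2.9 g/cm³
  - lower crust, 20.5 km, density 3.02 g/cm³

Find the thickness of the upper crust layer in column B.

17.9 km

Take the compensation level at the base of the deeper column (depth z_c below the surface of column A) and equate Σ ρ_i t_i down to z_c; mantle fills any gap and the z_c terms cancel.
Column A: 3.05×0.916 + 17.3×2.76 + 13.3×2.94 + (z_c − 33.65)×3.4
Column B: 2.36×0 + x×2.9 + 20.5×3.02 + (z_c − 2.36 − 20.5 − x)×3.4
The z_c×3.4 term appears on both sides and cancels. Collect the known terms of each column as K = Σ(ρt)_known − 3.4 × (depth of known layers): K_A = 89.6438 − 3.4×33.65 = −24.7662; K_B = 61.91 − 3.4×(2.36 + 20.5) = −15.814.
Balance: K_A = K_B − x×(3.4 − 2.9), so x = (K_B − K_A)/(3.4 − 2.9) = 8.9522/0.5 = 17.9 km.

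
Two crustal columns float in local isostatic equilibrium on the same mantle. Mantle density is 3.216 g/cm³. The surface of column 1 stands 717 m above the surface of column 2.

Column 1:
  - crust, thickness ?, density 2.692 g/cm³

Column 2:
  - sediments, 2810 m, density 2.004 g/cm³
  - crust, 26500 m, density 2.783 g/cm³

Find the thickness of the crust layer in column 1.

Take the compensation level at the base of the deeper column (depth z_c below the surface of column 1) and equate Σ ρ_i t_i down to z_c; mantle fills any gap and the z_c terms cancel.
Column 1: x×2.692 + (z_c − 0 − x)×3.216
Column 2: 717×0 + 2810×2.004 + 26500×2.783 + (z_c − 717 − 29310)×3.216
The z_c×3.216 term appears on both sides and cancels. Collect the known terms of each column as K = Σ(ρt)_known − 3.216 × (depth of known layers): K_1 = 0 − 3.216×0 = 0; K_2 = 79380.74 − 3.216×(717 + 29310) = −17186.092.
Balance: K_1 − x×(3.216 − 2.692) = K_2, so x = (K_1 − K_2)/(3.216 − 2.692) = 17186.1/0.524 = 32800 m.

32800 m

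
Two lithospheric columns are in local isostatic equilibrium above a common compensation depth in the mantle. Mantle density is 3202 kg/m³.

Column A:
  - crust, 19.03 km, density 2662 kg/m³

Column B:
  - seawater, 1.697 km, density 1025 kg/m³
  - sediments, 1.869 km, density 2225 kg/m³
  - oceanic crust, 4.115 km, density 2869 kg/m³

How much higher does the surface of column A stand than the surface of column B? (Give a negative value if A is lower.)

For any compensation level in the mantle, the mantle terms cancel and isostasy reduces to e = (Σt_A − Σt_B) − (Σ(ρt)_A − Σ(ρt)_B) / ρ_m.
Σt_A = 19.03 km; Σt_B = 7.681 km; Σ(ρt)_A = 50657.86; Σ(ρt)_B = 17703.885 (in km·kg/m³).
e = (19.03 − 7.681) − (50657.86 − 17703.885) / 3202 = 1.06 km.

1.06 km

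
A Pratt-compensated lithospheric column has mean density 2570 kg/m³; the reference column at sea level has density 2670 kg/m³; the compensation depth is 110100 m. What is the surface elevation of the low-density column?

ρ_ref D = ρ (D + h) → h = D (ρ_ref − ρ)/ρ.
h = 110100 m × (2670 − 2570)/2570 = 4280 m.

4280 m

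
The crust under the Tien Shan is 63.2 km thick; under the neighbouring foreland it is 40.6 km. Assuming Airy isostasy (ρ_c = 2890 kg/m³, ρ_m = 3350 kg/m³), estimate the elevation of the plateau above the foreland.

3.1 km

Excess crust Δ = 63.2 km − 40.6 km = 22.6 km, split between elevation h and root r with h + r = Δ.
Airy balance ρ_c h = (ρ_m − ρ_c) r gives r = h ρ_c/(ρ_m − ρ_c), so h (1 + ρ_c/(ρ_m − ρ_c)) = Δ, i.e. h = Δ (ρ_m − ρ_c)/ρ_m.
h = 22.6 km × 460/3350 = 3.1 km.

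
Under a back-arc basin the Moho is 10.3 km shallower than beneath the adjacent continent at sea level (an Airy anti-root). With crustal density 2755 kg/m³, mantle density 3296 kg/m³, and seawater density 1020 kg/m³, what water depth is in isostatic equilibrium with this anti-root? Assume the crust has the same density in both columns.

Replacing a thickness d of crust by seawater at the top must be balanced by replacing crust with mantle at the base: d (ρ_c − ρ_w) = a (ρ_m − ρ_c).
d = a (ρ_m − ρ_c)/(ρ_c − ρ_w) = 10.3 km × 541/1735 = 3.21 km.

3.21 km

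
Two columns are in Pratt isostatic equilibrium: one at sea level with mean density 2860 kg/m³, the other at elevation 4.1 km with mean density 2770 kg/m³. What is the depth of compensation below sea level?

ρ_ref D = ρ (D + h) → D (ρ_ref − ρ) = ρ h.
D = ρ h/(ρ_ref − ρ) = 2770 × 4.1 km/(2860 − 2770) = 126 km.

126 km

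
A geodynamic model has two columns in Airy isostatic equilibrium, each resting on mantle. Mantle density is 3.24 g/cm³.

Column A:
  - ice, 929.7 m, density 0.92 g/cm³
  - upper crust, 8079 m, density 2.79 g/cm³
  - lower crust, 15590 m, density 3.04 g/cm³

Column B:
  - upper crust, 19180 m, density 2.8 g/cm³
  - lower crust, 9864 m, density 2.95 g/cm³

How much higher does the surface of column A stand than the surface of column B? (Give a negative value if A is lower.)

For any compensation level in the mantle, the mantle terms cancel and isostasy reduces to e = (Σt_A − Σt_B) − (Σ(ρt)_A − Σ(ρt)_B) / ρ_m.
Σt_A = 24598.7 m; Σt_B = 29044 m; Σ(ρt)_A = 70789.334; Σ(ρt)_B = 82802.8 (in m·g/cm³).
e = (24598.7 − 29044) − (70789.334 − 82802.8) / 3.24 = −737 m.

−737 m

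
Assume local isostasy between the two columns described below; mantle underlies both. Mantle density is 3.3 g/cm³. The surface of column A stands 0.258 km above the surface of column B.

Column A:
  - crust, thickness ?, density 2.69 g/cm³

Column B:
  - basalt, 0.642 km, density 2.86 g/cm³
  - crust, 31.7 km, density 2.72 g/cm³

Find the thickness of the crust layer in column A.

32 km

Take the compensation level at the base of the deeper column (depth z_c below the surface of column A) and equate Σ ρ_i t_i down to z_c; mantle fills any gap and the z_c terms cancel.
Column A: x×2.69 + (z_c − 0 − x)×3.3
Column B: 0.258×0 + 0.642×2.86 + 31.7×2.72 + (z_c − 0.258 − 32.342)×3.3
The z_c×3.3 term appears on both sides and cancels. Collect the known terms of each column as K = Σ(ρt)_known − 3.3 × (depth of known layers): K_A = 0 − 3.3×0 = 0; K_B = 88.06012 − 3.3×(0.258 + 32.342) = −19.51988.
Balance: K_A − x×(3.3 − 2.69) = K_B, so x = (K_A − K_B)/(3.3 − 2.69) = 19.5199/0.61 = 32 km.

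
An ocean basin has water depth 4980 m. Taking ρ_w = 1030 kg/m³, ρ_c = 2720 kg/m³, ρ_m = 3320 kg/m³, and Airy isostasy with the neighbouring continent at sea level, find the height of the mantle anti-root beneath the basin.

14000 m

In Airy isostatic equilibrium: replacing crust with seawater at the top is compensated by replacing crust with mantle at the base: d (ρ_c − ρ_w) = a (ρ_m − ρ_c).
a = d (ρ_c − ρ_w)/(ρ_m − ρ_c) = 4980 m × 1690/600 = 14000 m.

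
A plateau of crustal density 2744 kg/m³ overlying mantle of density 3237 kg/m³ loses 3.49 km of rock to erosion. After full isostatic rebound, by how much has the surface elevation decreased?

Rebound u = e ρ_c/ρ_m = 3.49 km × 2744/3237 = 2.958 km.
Net surface drop = e − u = 3.49 km − 2.958 km = e (ρ_m − ρ_c)/ρ_m = 0.532 km.

0.532 km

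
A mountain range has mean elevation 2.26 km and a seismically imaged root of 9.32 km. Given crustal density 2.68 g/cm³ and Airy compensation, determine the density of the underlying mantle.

3.33 g/cm³

Airy balance: ρ_c h = (ρ_m − ρ_c) r → ρ_m = ρ_c (1 + h/r).
ρ_m = 2.68 × (1 + 2.26 km/9.32 km) = 3.33 g/cm³.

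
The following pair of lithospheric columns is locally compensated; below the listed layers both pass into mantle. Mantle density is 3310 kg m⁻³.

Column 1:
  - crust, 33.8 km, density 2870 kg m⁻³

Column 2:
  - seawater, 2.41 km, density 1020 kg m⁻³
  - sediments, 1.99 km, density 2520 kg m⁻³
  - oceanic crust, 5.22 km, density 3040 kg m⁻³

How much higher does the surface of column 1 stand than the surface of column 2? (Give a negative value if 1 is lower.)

For any compensation level in the mantle, the mantle terms cancel and isostasy reduces to e = (Σt_1 − Σt_2) − (Σ(ρt)_1 − Σ(ρt)_2) / ρ_m.
Σt_1 = 33.8 km; Σt_2 = 9.62 km; Σ(ρt)_1 = 97006; Σ(ρt)_2 = 23341.8 (in km·kg m⁻³).
e = (33.8 − 9.62) − (97006 − 23341.8) / 3310 = 1.92 km.

1.92 km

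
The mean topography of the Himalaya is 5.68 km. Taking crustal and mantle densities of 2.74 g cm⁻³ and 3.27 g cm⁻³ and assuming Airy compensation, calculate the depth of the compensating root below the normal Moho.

29.4 km

Isostatic balance requires: the weight of the topography is balanced by the buoyancy of the root, ρ_c h = (ρ_m − ρ_c) r.
r = h · ρ_c / (ρ_m − ρ_c) = 5.68 km × 2.74 / (3.27 − 2.74) = 29.4 km.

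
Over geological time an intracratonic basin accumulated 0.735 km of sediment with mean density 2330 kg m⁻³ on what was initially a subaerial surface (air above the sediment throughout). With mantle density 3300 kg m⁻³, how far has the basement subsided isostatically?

0.519 km

Subaerial load: s = t ρ_sed / ρ_m = 0.735 km × 2330/3300 = 0.519 km.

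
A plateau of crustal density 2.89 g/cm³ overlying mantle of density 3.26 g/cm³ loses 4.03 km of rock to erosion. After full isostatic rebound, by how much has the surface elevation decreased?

Rebound u = e ρ_c/ρ_m = 4.03 km × 2.89/3.26 = 3.573 km.
Net surface drop = e − u = 4.03 km − 3.573 km = e (ρ_m − ρ_c)/ρ_m = 0.457 km.

0.457 km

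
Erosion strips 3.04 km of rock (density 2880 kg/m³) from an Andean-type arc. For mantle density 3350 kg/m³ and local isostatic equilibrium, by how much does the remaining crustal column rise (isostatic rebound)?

Unloading: uplift u = e ρ_c/ρ_m = 3.04 km × 2880/3350 = 2.61 km.

2.61 km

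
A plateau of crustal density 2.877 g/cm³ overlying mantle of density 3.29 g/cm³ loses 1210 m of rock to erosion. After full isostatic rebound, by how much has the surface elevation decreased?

152 m

Rebound u = e ρ_c/ρ_m = 1210 m × 2.877/3.29 = 1058 m.
Net surface drop = e − u = 1210 m − 1058 m = e (ρ_m − ρ_c)/ρ_m = 152 m.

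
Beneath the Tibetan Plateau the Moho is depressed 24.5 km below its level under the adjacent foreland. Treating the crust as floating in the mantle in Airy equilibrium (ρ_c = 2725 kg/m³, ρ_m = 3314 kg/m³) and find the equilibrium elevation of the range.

Isostatic balance requires: ρ_c h = (ρ_m − ρ_c) r.
h = r (ρ_m − ρ_c) / ρ_c = 24.5 km × (3314 − 2725) / 2725 = 5.3 km.

5.3 km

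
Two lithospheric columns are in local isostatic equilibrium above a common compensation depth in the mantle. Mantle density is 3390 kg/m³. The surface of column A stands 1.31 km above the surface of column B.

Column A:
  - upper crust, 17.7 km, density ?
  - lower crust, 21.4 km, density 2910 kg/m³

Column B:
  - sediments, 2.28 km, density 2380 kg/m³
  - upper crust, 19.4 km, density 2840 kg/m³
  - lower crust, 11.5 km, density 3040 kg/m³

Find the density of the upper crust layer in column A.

2760 kg/m³

Take the compensation level at the base of the deeper column (depth z_c below the surface of column A) and equate Σ ρ_i t_i down to z_c; mantle fills any gap and the z_c terms cancel.
Column A: 17.7×ρ + 21.4×2910 + (z_c − 39.1)×3390
Column B: 1.31×0 + 2.28×2380 + 19.4×2840 + 11.5×3040 + (z_c − 1.31 − 33.18)×3390
The z_c×3390 term appears on both sides and cancels. Collect the known terms of each column as K = Σ(ρt)_known − 3390 × (depth of known layers): K_A = 62274 − 3390×39.1 = −70275; K_B = 95482.4 − 3390×(1.31 + 33.18) = −21438.7.
Balance: K_A + 17.7×ρ = K_B, so ρ = (K_B − K_A)/17.7 = 48836.3/17.7 = 2760 kg/m³.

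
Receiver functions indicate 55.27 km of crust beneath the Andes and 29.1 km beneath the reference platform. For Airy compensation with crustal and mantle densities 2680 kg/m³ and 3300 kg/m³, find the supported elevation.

4.92 km

Excess crust Δ = 55.27 km − 29.1 km = 26.17 km, split between elevation h and root r with h + r = Δ.
Airy balance ρ_c h = (ρ_m − ρ_c) r gives r = h ρ_c/(ρ_m − ρ_c), so h (1 + ρ_c/(ρ_m − ρ_c)) = Δ, i.e. h = Δ (ρ_m − ρ_c)/ρ_m.
h = 26.17 km × 620/3300 = 4.92 km.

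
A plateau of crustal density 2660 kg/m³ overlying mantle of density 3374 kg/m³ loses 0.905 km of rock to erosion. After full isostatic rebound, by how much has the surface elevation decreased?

0.192 km

Rebound u = e ρ_c/ρ_m = 0.905 km × 2660/3374 = 0.7135 km.
Net surface drop = e − u = 0.905 km − 0.7135 km = e (ρ_m − ρ_c)/ρ_m = 0.192 km.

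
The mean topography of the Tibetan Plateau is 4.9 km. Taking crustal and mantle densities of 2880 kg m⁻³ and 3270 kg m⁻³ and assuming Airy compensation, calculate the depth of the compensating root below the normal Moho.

36.2 km

In Airy isostatic equilibrium: the weight of the topography is balanced by the buoyancy of the root, ρ_c h = (ρ_m − ρ_c) r.
r = h · ρ_c / (ρ_m − ρ_c) = 4.9 km × 2880 / (3270 − 2880) = 36.2 km.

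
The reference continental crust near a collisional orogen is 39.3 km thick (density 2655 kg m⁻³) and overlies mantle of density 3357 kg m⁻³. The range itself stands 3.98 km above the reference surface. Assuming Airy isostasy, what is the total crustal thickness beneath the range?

58.3 km

Root depth r = h ρ_c / (ρ_m − ρ_c) = 3.98 km × 2655 / 702 = 15.05 km.
Total thickness = T + h + r = 39.3 km + 3.98 km + 15.05 km = 58.3 km.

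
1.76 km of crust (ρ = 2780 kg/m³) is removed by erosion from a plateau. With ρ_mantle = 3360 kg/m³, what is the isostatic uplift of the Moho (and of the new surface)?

1.46 km

Unloading: uplift u = e ρ_c/ρ_m = 1.76 km × 2780/3360 = 1.46 km.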